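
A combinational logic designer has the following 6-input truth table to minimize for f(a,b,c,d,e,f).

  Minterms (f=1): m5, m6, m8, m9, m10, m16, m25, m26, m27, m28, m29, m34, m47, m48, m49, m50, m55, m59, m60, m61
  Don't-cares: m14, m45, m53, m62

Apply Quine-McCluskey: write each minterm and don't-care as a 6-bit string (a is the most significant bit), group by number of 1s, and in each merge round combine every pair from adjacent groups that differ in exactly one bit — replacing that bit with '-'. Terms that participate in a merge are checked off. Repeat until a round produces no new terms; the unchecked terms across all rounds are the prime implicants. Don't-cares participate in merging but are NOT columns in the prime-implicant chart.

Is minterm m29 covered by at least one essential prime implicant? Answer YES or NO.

size-2^0 implicants → 000101  000110(✓)  001000(✓)  001001(✓)  001010(✓)  001110(✓)  010000(✓)  011001(✓)  011010(✓)  011011(✓)  011100(✓)  011101(✓)  100010(✓)  101101(✓)  101111(✓)  110000(✓)  110001(✓)  110010(✓)  110101(✓)  110111(✓)  111011(✓)  111100(✓)  111101(✓)  111110(✓)
size-2^1 implicants → -10000  -11011  -11100(✓)  -11101(✓)  0-1001  0-1010  00-110  001-10  0010-0  00100-  011-01  0110-1  01101-  01110-(✓)  1-0010  1-1101  1011-1  11-101  110-01  1100-0  11000-  1101-1  1111-0  11110-(✓)
size-2^2 implicants → -1110-
Unchecked terms (primes): -10000, -11011, -1110-, 0-1001, 0-1010, 00-110, 000101, 001-10, 0010-0, 00100-, 011-01, 0110-1, 01101-, 1-0010, 1-1101, 1011-1, 11-101, 110-01, 1100-0, 11000-, 1101-1, 1111-0
Minterm coverage:
  m5 ⊆ 000101 [E]
  m6 ⊆ 00-110 [E]
  m8 ⊆ 0010-0,00100-
  m9 ⊆ 0-1001,00100-
  m10 ⊆ 0-1010,001-10,0010-0
  m16 ⊆ -10000 [E]
  m25 ⊆ 0-1001,011-01,0110-1
  m26 ⊆ 0-1010,01101-
  m27 ⊆ -11011,0110-1,01101-
  m28 ⊆ -1110- [E]
  m29 ⊆ -1110-,011-01
  m34 ⊆ 1-0010 [E]
  m47 ⊆ 1011-1 [E]
  m48 ⊆ -10000,1100-0,11000-
  m49 ⊆ 110-01,11000-
  m50 ⊆ 1-0010,1100-0
  m55 ⊆ 1101-1 [E]
  m59 ⊆ -11011 [E]
  m60 ⊆ -1110-,1111-0
  m61 ⊆ -1110-,1-1101,11-101
E = {-10000, -11011, -1110-, 00-110, 000101, 1-0010, 1011-1, 1101-1}

YES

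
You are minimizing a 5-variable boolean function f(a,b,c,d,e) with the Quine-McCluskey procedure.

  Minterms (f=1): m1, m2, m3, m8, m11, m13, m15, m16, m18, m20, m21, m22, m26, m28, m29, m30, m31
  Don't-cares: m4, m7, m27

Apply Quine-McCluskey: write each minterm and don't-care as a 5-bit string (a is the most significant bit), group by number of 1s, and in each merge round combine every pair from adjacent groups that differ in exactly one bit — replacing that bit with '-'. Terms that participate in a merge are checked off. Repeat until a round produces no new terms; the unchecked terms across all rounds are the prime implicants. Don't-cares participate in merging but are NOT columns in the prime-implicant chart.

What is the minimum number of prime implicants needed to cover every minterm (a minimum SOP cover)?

Round 0: 00001✓ 00010✓ 00011✓ 00100✓ 00111✓ 01000 01011✓ 01101✓ 01111✓ 10000✓ 10010✓ 10100✓ 10101✓ 10110✓ 11010✓ 11011✓ 11100✓ 11101✓ 11110✓ 11111✓
Round 1: -0010 -0100 -1011✓ -1101✓ -1111✓ 0-011✓ 0-111✓ 00-11✓ 000-1 0001- 01-11✓ 011-1✓ 1-010✓ 1-100✓ 1-101✓ 1-110✓ 10-00✓ 10-10✓ 100-0✓ 101-0✓ 1010-✓ 11-10✓ 11-11✓ 1101-✓ 111-0✓ 111-1✓ 1110-✓ 1111-✓
Round 2: -1-11 -11-1 0--11 1--10 1-1-0 1-10- 10--0 11-1- 111--
PIs = {-0010, -0100, -1-11, -11-1, 0--11, 000-1, 0001-, 01000, 1--10, 1-1-0, 1-10-, 10--0, 11-1-, 111--}
Coverage chart:
  m1: 000-1 ←essential
  m2: -0010,0001-
  m3: 0--11,000-1,0001-
  m8: 01000 ←essential
  m11: -1-11,0--11
  m13: -11-1 ←essential
  m15: -1-11,-11-1,0--11
  m16: 10--0 ←essential
  m18: -0010,1--10,10--0
  m20: -0100,1-1-0,1-10-,10--0
  m21: 1-10- ←essential
  m22: 1--10,1-1-0,10--0
  m26: 1--10,11-1-
  m28: 1-1-0,1-10-,111--
  m29: -11-1,1-10-,111--
  m30: 1--10,1-1-0,11-1-,111--
  m31: -1-11,-11-1,11-1-,111--
Essential: -11-1, 000-1, 01000, 1-10-, 10--0
Petrick residual → -0010, -1-11, 1--10
Min cover (8 terms): b'c'de' + bde + bce + a'b'c'e + a'bc'd'e' + ade' + acd' + ab'e'

8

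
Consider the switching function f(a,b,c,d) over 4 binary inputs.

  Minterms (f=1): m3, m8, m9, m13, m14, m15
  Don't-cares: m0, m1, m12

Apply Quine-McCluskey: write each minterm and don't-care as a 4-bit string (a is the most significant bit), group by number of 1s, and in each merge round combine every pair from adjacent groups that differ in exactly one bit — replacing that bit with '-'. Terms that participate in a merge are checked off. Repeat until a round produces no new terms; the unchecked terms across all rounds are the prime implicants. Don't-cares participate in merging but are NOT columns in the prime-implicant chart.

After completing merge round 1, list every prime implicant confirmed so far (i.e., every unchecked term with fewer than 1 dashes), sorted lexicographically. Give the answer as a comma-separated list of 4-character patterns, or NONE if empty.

NONE

[col 0] 0000*, 0001*, 0011*, 1000*, 1001*, 1100*, 1101*, 1110*, 1111*
[col 1] -000*, -001*, 00-1, 000-*, 1-00*, 1-01*, 100-*, 11-0*, 11-1*, 110-*, 111-*
[col 2] -00-, 1-0-, 11--
Prime implicants: -00-, 00-1, 1-0-, 11--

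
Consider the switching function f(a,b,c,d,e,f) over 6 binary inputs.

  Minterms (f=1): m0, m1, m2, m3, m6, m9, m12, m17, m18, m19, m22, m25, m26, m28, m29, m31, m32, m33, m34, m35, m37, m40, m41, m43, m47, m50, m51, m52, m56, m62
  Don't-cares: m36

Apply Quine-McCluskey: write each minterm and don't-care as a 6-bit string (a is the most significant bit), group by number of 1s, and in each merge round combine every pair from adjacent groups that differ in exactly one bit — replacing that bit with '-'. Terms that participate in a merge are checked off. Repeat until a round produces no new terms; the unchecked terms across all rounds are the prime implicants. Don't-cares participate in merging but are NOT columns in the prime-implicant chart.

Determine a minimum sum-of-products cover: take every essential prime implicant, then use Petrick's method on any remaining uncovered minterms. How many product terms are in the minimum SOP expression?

13

size-2^0 implicants → 000000(✓)  000001(✓)  000010(✓)  000011(✓)  000110(✓)  001001(✓)  001100(✓)  010001(✓)  010010(✓)  010011(✓)  010110(✓)  011001(✓)  011010(✓)  011100(✓)  011101(✓)  011111(✓)  100000(✓)  100001(✓)  100010(✓)  100011(✓)  100100(✓)  100101(✓)  101000(✓)  101001(✓)  101011(✓)  101111(✓)  110010(✓)  110011(✓)  110100(✓)  111000(✓)  111110
size-2^1 implicants → -00000(✓)  -00001(✓)  -00010(✓)  -00011(✓)  -01001(✓)  -10010(✓)  -10011(✓)  0-0001(✓)  0-0010(✓)  0-0011(✓)  0-0110(✓)  0-1001(✓)  0-1100  00-001(✓)  000-10(✓)  0000-0(✓)  0000-1(✓)  00000-(✓)  00001-(✓)  01-001(✓)  01-010  010-10(✓)  0100-1(✓)  01001-(✓)  011-01  0111-1  01110-  1-0010(✓)  1-0011(✓)  1-0100  1-1000  10-000(✓)  10-001(✓)  10-011(✓)  100-00(✓)  100-01(✓)  1000-0(✓)  1000-1(✓)  10000-(✓)  10001-(✓)  10010-(✓)  101-11  1010-1(✓)  10100-(✓)  11001-(✓)
size-2^2 implicants → --0010(✓)  --0011(✓)  -0-001  -000-0(✓)  -000-1(✓)  -0000-(✓)  -0001-(✓)  -1001-(✓)  0--001  0-0-10  0-00-1  0-001-(✓)  0000--(✓)  1-001-(✓)  10-0-1  10-00-  100-0-  1000--(✓)
size-2^3 implicants → --001-  -000--
Unchecked terms (primes): --001-, -0-001, -000--, 0--001, 0-0-10, 0-00-1, 0-1100, 01-010, 011-01, 0111-1, 01110-, 1-0100, 1-1000, 10-0-1, 10-00-, 100-0-, 101-11, 111110
Minterm coverage:
  m0 ⊆ -000-- [E]
  m1 ⊆ -0-001,-000--,0--001,0-00-1
  m2 ⊆ --001-,-000--,0-0-10
  m3 ⊆ --001-,-000--,0-00-1
  m6 ⊆ 0-0-10 [E]
  m9 ⊆ -0-001,0--001
  m12 ⊆ 0-1100 [E]
  m17 ⊆ 0--001,0-00-1
  m18 ⊆ --001-,0-0-10,01-010
  m19 ⊆ --001-,0-00-1
  m22 ⊆ 0-0-10 [E]
  m25 ⊆ 0--001,011-01
  m26 ⊆ 01-010 [E]
  m28 ⊆ 0-1100,01110-
  m29 ⊆ 011-01,0111-1,01110-
  m31 ⊆ 0111-1 [E]
  m32 ⊆ -000--,10-00-,100-0-
  m33 ⊆ -0-001,-000--,10-0-1,10-00-,100-0-
  m34 ⊆ --001-,-000--
  m35 ⊆ --001-,-000--,10-0-1
  m37 ⊆ 100-0- [E]
  m40 ⊆ 1-1000,10-00-
  m41 ⊆ -0-001,10-0-1,10-00-
  m43 ⊆ 10-0-1,101-11
  m47 ⊆ 101-11 [E]
  m50 ⊆ --001- [E]
  m51 ⊆ --001- [E]
  m52 ⊆ 1-0100 [E]
  m56 ⊆ 1-1000 [E]
  m62 ⊆ 111110 [E]
E = {--001-, -000--, 0-0-10, 0-1100, 01-010, 0111-1, 1-0100, 1-1000, 100-0-, 101-11, 111110}
Petrick residual → -0-001, 0--001
Cover = c'd'e + b'd'e'f + b'c'd' + a'd'e'f + a'c'ef' + a'cde'f' + a'bd'ef' + a'bcdf + ac'de'f' + acd'e'f' + ab'c'e' + ab'cef + abcdef'  |cover|=13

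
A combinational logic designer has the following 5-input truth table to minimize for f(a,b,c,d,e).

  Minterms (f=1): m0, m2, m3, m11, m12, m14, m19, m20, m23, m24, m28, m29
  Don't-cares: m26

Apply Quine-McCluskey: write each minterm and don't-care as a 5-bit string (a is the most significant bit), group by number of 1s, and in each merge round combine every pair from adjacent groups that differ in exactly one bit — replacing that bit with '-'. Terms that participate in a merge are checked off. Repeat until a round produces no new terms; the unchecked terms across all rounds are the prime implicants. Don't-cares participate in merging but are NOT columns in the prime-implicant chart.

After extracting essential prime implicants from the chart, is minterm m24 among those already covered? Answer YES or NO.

[col 0] 00000*, 00010*, 00011*, 01011*, 01100*, 01110*, 10011*, 10100*, 10111*, 11000*, 11010*, 11100*, 11101*
[col 1] -0011, -1100, 0-011, 000-0, 0001-, 011-0, 1-100, 10-11, 11-00, 110-0, 1110-
Prime implicants: -0011, -1100, 0-011, 000-0, 0001-, 011-0, 1-100, 10-11, 11-00, 110-0, 1110-
PI chart (minterm → PIs covering it):
  0 | 000-0  (sole → essential)
  2 | 000-0,0001-
  3 | -0011,0-011,0001-
  11 | 0-011  (sole → essential)
  12 | -1100,011-0
  14 | 011-0  (sole → essential)
  19 | -0011,10-11
  20 | 1-100  (sole → essential)
  23 | 10-11  (sole → essential)
  24 | 11-00,110-0
  28 | -1100,1-100,11-00,1110-
  29 | 1110-  (sole → essential)
Essential prime implicants: 0-011, 000-0, 011-0, 1-100, 10-11, 1110-

NO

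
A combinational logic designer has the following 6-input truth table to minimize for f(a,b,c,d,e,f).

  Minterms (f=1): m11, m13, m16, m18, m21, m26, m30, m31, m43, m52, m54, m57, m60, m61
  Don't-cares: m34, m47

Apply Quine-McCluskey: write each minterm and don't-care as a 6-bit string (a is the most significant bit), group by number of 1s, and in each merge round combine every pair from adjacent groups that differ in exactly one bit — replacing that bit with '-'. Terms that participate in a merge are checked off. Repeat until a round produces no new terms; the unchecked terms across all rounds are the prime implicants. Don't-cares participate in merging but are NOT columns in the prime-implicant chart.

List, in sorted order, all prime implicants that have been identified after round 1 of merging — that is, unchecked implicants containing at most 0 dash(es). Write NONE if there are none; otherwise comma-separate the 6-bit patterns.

001101, 010101, 100010

Round 0: 001011✓ 001101 010000✓ 010010✓ 010101 011010✓ 011110✓ 011111✓ 100010 101011✓ 101111✓ 110100✓ 110110✓ 111001✓ 111100✓ 111101✓
Round 1: -01011 01-010 0100-0 011-10 01111- 101-11 11-100 1101-0 111-01 11110-
PIs = {-01011, 001101, 01-010, 0100-0, 010101, 011-10, 01111-, 100010, 101-11, 11-100, 1101-0, 111-01, 11110-}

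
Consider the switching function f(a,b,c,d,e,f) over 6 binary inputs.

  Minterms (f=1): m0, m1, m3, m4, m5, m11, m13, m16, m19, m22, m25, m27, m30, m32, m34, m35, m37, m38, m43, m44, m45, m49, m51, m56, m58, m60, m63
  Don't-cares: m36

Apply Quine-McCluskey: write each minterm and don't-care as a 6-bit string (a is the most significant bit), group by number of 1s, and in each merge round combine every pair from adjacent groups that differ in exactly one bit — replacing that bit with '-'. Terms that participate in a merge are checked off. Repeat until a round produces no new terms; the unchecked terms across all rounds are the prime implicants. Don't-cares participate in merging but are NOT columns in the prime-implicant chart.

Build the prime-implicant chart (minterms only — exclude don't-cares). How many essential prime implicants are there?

size-2^0 implicants → 000000(✓)  000001(✓)  000011(✓)  000100(✓)  000101(✓)  001011(✓)  001101(✓)  010000(✓)  010011(✓)  010110(✓)  011001(✓)  011011(✓)  011110(✓)  100000(✓)  100010(✓)  100011(✓)  100100(✓)  100101(✓)  100110(✓)  101011(✓)  101100(✓)  101101(✓)  110001(✓)  110011(✓)  111000(✓)  111010(✓)  111100(✓)  111111
size-2^1 implicants → -00000(✓)  -00011(✓)  -00100(✓)  -00101(✓)  -01011(✓)  -01101(✓)  -10011(✓)  0-0000  0-0011(✓)  0-1011(✓)  00-011(✓)  00-101(✓)  000-00(✓)  000-01(✓)  0000-1  00000-(✓)  00010-(✓)  01-011(✓)  01-110  0110-1  1-0011(✓)  1-1100  10-011(✓)  10-100(✓)  10-101(✓)  100-00(✓)  100-10(✓)  1000-0(✓)  10001-  1001-0(✓)  10010-(✓)  10110-(✓)  1100-1  111-00  1110-0
size-2^2 implicants → --0011  -0-011  -0-101  -00-00  -0010-  0--011  000-0-  10-10-  100--0
Unchecked terms (primes): --0011, -0-011, -0-101, -00-00, -0010-, 0--011, 0-0000, 000-0-, 0000-1, 01-110, 0110-1, 1-1100, 10-10-, 100--0, 10001-, 1100-1, 111-00, 1110-0, 111111
Minterm coverage:
  m0 ⊆ -00-00,0-0000,000-0-
  m1 ⊆ 000-0-,0000-1
  m3 ⊆ --0011,-0-011,0--011,0000-1
  m4 ⊆ -00-00,-0010-,000-0-
  m5 ⊆ -0-101,-0010-,000-0-
  m11 ⊆ -0-011,0--011
  m13 ⊆ -0-101 [E]
  m16 ⊆ 0-0000 [E]
  m19 ⊆ --0011,0--011
  m22 ⊆ 01-110 [E]
  m25 ⊆ 0110-1 [E]
  m27 ⊆ 0--011,0110-1
  m30 ⊆ 01-110 [E]
  m32 ⊆ -00-00,100--0
  m34 ⊆ 100--0,10001-
  m35 ⊆ --0011,-0-011,10001-
  m37 ⊆ -0-101,-0010-,10-10-
  m38 ⊆ 100--0 [E]
  m43 ⊆ -0-011 [E]
  m44 ⊆ 1-1100,10-10-
  m45 ⊆ -0-101,10-10-
  m49 ⊆ 1100-1 [E]
  m51 ⊆ --0011,1100-1
  m56 ⊆ 111-00,1110-0
  m58 ⊆ 1110-0 [E]
  m60 ⊆ 1-1100,111-00
  m63 ⊆ 111111 [E]
E = {-0-011, -0-101, 0-0000, 01-110, 0110-1, 100--0, 1100-1, 1110-0, 111111}

9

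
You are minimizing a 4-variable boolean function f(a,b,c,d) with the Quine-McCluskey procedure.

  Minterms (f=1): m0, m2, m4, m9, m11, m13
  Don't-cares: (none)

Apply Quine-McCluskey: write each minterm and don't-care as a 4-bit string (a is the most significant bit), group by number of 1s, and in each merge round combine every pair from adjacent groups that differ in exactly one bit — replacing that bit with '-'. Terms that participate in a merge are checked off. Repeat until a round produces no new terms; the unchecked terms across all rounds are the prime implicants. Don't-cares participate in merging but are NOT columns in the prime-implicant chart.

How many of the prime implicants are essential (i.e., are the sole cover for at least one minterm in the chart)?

4

size-2^0 implicants → 0000(✓)  0010(✓)  0100(✓)  1001(✓)  1011(✓)  1101(✓)
size-2^1 implicants → 0-00  00-0  1-01  10-1
Unchecked terms (primes): 0-00, 00-0, 1-01, 10-1
Minterm coverage:
  m0 ⊆ 0-00,00-0
  m2 ⊆ 00-0 [E]
  m4 ⊆ 0-00 [E]
  m9 ⊆ 1-01,10-1
  m11 ⊆ 10-1 [E]
  m13 ⊆ 1-01 [E]
E = {0-00, 00-0, 1-01, 10-1}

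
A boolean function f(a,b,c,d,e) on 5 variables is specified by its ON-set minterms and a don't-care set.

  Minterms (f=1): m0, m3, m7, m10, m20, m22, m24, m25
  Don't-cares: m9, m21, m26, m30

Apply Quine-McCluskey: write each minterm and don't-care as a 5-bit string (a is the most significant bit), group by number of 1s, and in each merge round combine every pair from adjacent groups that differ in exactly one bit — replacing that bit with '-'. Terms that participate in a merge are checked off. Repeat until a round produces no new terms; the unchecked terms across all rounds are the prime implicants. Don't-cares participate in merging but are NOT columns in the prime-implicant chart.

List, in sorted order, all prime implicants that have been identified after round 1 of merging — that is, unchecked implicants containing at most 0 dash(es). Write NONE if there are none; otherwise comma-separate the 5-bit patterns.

00000

Round 0: 00000 00011✓ 00111✓ 01001✓ 01010✓ 10100✓ 10101✓ 10110✓ 11000✓ 11001✓ 11010✓ 11110✓
Round 1: -1001 -1010 00-11 1-110 101-0 1010- 11-10 110-0 1100-
PIs = {-1001, -1010, 00-11, 00000, 1-110, 101-0, 1010-, 11-10, 110-0, 1100-}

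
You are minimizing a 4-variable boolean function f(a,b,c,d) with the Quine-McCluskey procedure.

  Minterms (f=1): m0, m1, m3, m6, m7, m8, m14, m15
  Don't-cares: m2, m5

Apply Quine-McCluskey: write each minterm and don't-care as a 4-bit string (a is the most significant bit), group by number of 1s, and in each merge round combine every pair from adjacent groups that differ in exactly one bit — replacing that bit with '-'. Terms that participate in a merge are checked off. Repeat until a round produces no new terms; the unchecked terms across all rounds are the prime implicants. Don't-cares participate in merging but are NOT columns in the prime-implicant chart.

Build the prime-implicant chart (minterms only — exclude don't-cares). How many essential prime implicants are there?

Round 0: 0000✓ 0001✓ 0010✓ 0011✓ 0101✓ 0110✓ 0111✓ 1000✓ 1110✓ 1111✓
Round 1: -000 -110✓ -111✓ 0-01✓ 0-10✓ 0-11✓ 00-0✓ 00-1✓ 000-✓ 001-✓ 01-1✓ 011-✓ 111-✓
Round 2: -11- 0--1 0-1- 00--
PIs = {-000, -11-, 0--1, 0-1-, 00--}
Coverage chart:
  m0: -000,00--
  m1: 0--1,00--
  m3: 0--1,0-1-,00--
  m6: -11-,0-1-
  m7: -11-,0--1,0-1-
  m8: -000 ←essential
  m14: -11- ←essential
  m15: -11- ←essential
Essential: -000, -11-

2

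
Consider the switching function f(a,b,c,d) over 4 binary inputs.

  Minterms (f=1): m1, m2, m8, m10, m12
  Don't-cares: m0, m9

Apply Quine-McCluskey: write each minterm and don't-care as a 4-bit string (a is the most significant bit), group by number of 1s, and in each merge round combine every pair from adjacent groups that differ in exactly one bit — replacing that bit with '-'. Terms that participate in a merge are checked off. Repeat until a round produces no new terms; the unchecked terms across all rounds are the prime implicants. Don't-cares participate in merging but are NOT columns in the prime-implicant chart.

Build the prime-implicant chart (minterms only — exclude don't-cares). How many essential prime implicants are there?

Round 0: 0000✓ 0001✓ 0010✓ 1000✓ 1001✓ 1010✓ 1100✓
Round 1: -000✓ -001✓ -010✓ 00-0✓ 000-✓ 1-00 10-0✓ 100-✓
Round 2: -0-0 -00-
PIs = {-0-0, -00-, 1-00}
Coverage chart:
  m1: -00- ←essential
  m2: -0-0 ←essential
  m8: -0-0,-00-,1-00
  m10: -0-0 ←essential
  m12: 1-00 ←essential
Essential: -0-0, -00-, 1-00

3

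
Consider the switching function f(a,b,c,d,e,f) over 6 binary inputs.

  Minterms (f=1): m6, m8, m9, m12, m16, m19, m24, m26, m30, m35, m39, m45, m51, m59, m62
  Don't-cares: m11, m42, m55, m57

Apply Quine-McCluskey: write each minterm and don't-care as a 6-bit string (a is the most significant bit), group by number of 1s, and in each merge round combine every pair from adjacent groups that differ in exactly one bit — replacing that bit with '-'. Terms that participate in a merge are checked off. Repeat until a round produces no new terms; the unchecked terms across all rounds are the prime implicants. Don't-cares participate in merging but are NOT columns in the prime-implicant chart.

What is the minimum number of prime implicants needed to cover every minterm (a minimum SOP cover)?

10

size-2^0 implicants → 000110  001000(✓)  001001(✓)  001011(✓)  001100(✓)  010000(✓)  010011(✓)  011000(✓)  011010(✓)  011110(✓)  100011(✓)  100111(✓)  101010  101101  110011(✓)  110111(✓)  111001(✓)  111011(✓)  111110(✓)
size-2^1 implicants → -10011  -11110  0-1000  001-00  0010-1  00100-  01-000  011-10  0110-0  1-0011(✓)  1-0111(✓)  100-11(✓)  11-011  110-11(✓)  1110-1
size-2^2 implicants → 1-0-11
Unchecked terms (primes): -10011, -11110, 0-1000, 000110, 001-00, 0010-1, 00100-, 01-000, 011-10, 0110-0, 1-0-11, 101010, 101101, 11-011, 1110-1
Minterm coverage:
  m6 ⊆ 000110 [E]
  m8 ⊆ 0-1000,001-00,00100-
  m9 ⊆ 0010-1,00100-
  m12 ⊆ 001-00 [E]
  m16 ⊆ 01-000 [E]
  m19 ⊆ -10011 [E]
  m24 ⊆ 0-1000,01-000,0110-0
  m26 ⊆ 011-10,0110-0
  m30 ⊆ -11110,011-10
  m35 ⊆ 1-0-11 [E]
  m39 ⊆ 1-0-11 [E]
  m45 ⊆ 101101 [E]
  m51 ⊆ -10011,1-0-11,11-011
  m59 ⊆ 11-011,1110-1
  m62 ⊆ -11110 [E]
E = {-10011, -11110, 000110, 001-00, 01-000, 1-0-11, 101101}
Petrick residual → 0010-1, 011-10, 11-011
Cover = bc'd'ef + bcdef' + a'b'c'def' + a'b'ce'f' + a'b'cd'f + a'bd'e'f' + a'bcef' + ac'ef + ab'cde'f + abd'ef  |cover|=10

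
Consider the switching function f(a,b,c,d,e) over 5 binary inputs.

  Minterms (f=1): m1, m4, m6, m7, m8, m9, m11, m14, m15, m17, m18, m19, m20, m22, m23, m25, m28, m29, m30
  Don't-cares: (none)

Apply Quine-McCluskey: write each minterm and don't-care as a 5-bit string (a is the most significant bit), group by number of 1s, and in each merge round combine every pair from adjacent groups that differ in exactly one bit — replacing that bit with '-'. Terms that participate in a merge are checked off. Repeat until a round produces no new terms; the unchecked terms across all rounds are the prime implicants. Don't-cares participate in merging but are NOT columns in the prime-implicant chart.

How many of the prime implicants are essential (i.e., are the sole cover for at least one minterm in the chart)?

size-2^0 implicants → 00001(✓)  00100(✓)  00110(✓)  00111(✓)  01000(✓)  01001(✓)  01011(✓)  01110(✓)  01111(✓)  10001(✓)  10010(✓)  10011(✓)  10100(✓)  10110(✓)  10111(✓)  11001(✓)  11100(✓)  11101(✓)  11110(✓)
size-2^1 implicants → -0001(✓)  -0100(✓)  -0110(✓)  -0111(✓)  -1001(✓)  -1110(✓)  0-001(✓)  0-110(✓)  0-111(✓)  001-0(✓)  0011-(✓)  01-11  010-1  0100-  0111-(✓)  1-001(✓)  1-100(✓)  1-110(✓)  10-10(✓)  10-11(✓)  100-1  1001-(✓)  101-0(✓)  1011-(✓)  11-01  111-0(✓)  1110-
size-2^2 implicants → --001  --110  -01-0  -011-  0-11-  1-1-0  10-1-
Unchecked terms (primes): --001, --110, -01-0, -011-, 0-11-, 01-11, 010-1, 0100-, 1-1-0, 10-1-, 100-1, 11-01, 1110-
Minterm coverage:
  m1 ⊆ --001 [E]
  m4 ⊆ -01-0 [E]
  m6 ⊆ --110,-01-0,-011-,0-11-
  m7 ⊆ -011-,0-11-
  m8 ⊆ 0100- [E]
  m9 ⊆ --001,010-1,0100-
  m11 ⊆ 01-11,010-1
  m14 ⊆ --110,0-11-
  m15 ⊆ 0-11-,01-11
  m17 ⊆ --001,100-1
  m18 ⊆ 10-1- [E]
  m19 ⊆ 10-1-,100-1
  m20 ⊆ -01-0,1-1-0
  m22 ⊆ --110,-01-0,-011-,1-1-0,10-1-
  m23 ⊆ -011-,10-1-
  m25 ⊆ --001,11-01
  m28 ⊆ 1-1-0,1110-
  m29 ⊆ 11-01,1110-
  m30 ⊆ --110,1-1-0
E = {--001, -01-0, 0100-, 10-1-}

4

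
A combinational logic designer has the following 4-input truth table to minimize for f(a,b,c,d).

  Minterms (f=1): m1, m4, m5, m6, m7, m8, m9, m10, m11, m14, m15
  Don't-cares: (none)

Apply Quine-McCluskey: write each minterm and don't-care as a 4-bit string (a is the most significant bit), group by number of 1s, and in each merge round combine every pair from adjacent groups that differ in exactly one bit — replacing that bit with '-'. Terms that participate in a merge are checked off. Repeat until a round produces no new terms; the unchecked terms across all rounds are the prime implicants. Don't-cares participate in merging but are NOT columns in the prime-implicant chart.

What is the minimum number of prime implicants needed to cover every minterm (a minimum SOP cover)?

4

Round 0: 0001✓ 0100✓ 0101✓ 0110✓ 0111✓ 1000✓ 1001✓ 1010✓ 1011✓ 1110✓ 1111✓
Round 1: -001 -110✓ -111✓ 0-01 01-0✓ 01-1✓ 010-✓ 011-✓ 1-10✓ 1-11✓ 10-0✓ 10-1✓ 100-✓ 101-✓ 111-✓
Round 2: -11- 01-- 1-1- 10--
PIs = {-001, -11-, 0-01, 01--, 1-1-, 10--}
Coverage chart:
  m1: -001,0-01
  m4: 01-- ←essential
  m5: 0-01,01--
  m6: -11-,01--
  m7: -11-,01--
  m8: 10-- ←essential
  m9: -001,10--
  m10: 1-1-,10--
  m11: 1-1-,10--
  m14: -11-,1-1-
  m15: -11-,1-1-
Essential: 01--, 10--
Petrick residual → -001, -11-
Min cover (4 terms): b'c'd + bc + a'b + ab'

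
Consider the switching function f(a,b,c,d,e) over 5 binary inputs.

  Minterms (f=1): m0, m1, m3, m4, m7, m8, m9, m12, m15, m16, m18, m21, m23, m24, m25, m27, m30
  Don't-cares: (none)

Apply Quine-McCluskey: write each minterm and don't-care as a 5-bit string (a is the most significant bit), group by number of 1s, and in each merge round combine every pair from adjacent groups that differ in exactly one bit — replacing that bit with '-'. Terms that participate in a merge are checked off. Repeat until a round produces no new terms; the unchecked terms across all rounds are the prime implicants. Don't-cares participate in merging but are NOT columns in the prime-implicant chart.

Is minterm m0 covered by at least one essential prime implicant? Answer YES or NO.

size-2^0 implicants → 00000(✓)  00001(✓)  00011(✓)  00100(✓)  00111(✓)  01000(✓)  01001(✓)  01100(✓)  01111(✓)  10000(✓)  10010(✓)  10101(✓)  10111(✓)  11000(✓)  11001(✓)  11011(✓)  11110
size-2^1 implicants → -0000(✓)  -0111  -1000(✓)  -1001(✓)  0-000(✓)  0-001(✓)  0-100(✓)  0-111  00-00(✓)  00-11  000-1  0000-(✓)  01-00(✓)  0100-(✓)  1-000(✓)  100-0  101-1  110-1  1100-(✓)
size-2^2 implicants → --000  -100-  0--00  0-00-
Unchecked terms (primes): --000, -0111, -100-, 0--00, 0-00-, 0-111, 00-11, 000-1, 100-0, 101-1, 110-1, 11110
Minterm coverage:
  m0 ⊆ --000,0--00,0-00-
  m1 ⊆ 0-00-,000-1
  m3 ⊆ 00-11,000-1
  m4 ⊆ 0--00 [E]
  m7 ⊆ -0111,0-111,00-11
  m8 ⊆ --000,-100-,0--00,0-00-
  m9 ⊆ -100-,0-00-
  m12 ⊆ 0--00 [E]
  m15 ⊆ 0-111 [E]
  m16 ⊆ --000,100-0
  m18 ⊆ 100-0 [E]
  m21 ⊆ 101-1 [E]
  m23 ⊆ -0111,101-1
  m24 ⊆ --000,-100-
  m25 ⊆ -100-,110-1
  m27 ⊆ 110-1 [E]
  m30 ⊆ 11110 [E]
E = {0--00, 0-111, 100-0, 101-1, 110-1, 11110}

YES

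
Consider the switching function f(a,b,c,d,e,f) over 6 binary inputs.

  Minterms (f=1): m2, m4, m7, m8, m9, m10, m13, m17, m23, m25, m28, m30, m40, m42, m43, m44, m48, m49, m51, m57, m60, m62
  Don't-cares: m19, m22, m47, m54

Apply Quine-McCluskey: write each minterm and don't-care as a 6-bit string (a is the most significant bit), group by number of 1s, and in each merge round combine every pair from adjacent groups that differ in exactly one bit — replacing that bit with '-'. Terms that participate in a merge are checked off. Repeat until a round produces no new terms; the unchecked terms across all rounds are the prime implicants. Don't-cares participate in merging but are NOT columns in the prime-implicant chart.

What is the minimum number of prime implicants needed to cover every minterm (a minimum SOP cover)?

[col 0] 000010*, 000100, 000111*, 001000*, 001001*, 001010*, 001101*, 010001*, 010011*, 010110*, 010111*, 011001*, 011100*, 011110*, 101000*, 101010*, 101011*, 101100*, 101111*, 110000*, 110001*, 110011*, 110110*, 111001*, 111100*, 111110*
[col 1] -01000*, -01010*, -10001*, -10011*, -10110*, -11001*, -11100*, -11110*, 0-0111, 0-1001, 00-010, 001-01, 0010-0*, 00100-, 01-001*, 01-110*, 010-11, 0100-1*, 01011-, 0111-0*, 1-1100, 101-00, 101-11, 1010-0*, 10101-, 11-001*, 11-110*, 1100-1*, 11000-, 1111-0*
[col 2] -010-0, -1-001, -1-110, -100-1, -111-0
Prime implicants: -010-0, -1-001, -1-110, -100-1, -111-0, 0-0111, 0-1001, 00-010, 000100, 001-01, 00100-, 010-11, 01011-, 1-1100, 101-00, 101-11, 10101-, 11000-
PI chart (minterm → PIs covering it):
  2 | 00-010  (sole → essential)
  4 | 000100  (sole → essential)
  7 | 0-0111  (sole → essential)
  8 | -010-0,00100-
  9 | 0-1001,001-01,00100-
  10 | -010-0,00-010
  13 | 001-01  (sole → essential)
  17 | -1-001,-100-1
  23 | 0-0111,010-11,01011-
  25 | -1-001,0-1001
  28 | -111-0  (sole → essential)
  30 | -1-110,-111-0
  40 | -010-0,101-00
  42 | -010-0,10101-
  43 | 101-11,10101-
  44 | 1-1100,101-00
  48 | 11000-  (sole → essential)
  49 | -1-001,-100-1,11000-
  51 | -100-1  (sole → essential)
  57 | -1-001  (sole → essential)
  60 | -111-0,1-1100
  62 | -1-110,-111-0
Essential prime implicants: -1-001, -100-1, -111-0, 0-0111, 00-010, 000100, 001-01, 11000-
Petrick residual → -010-0, 1-1100, 101-11
Minimum SOP uses 11 PIs: b'cd'f' + bd'e'f + bc'd'f + bcdf' + a'c'def + a'b'd'ef' + a'b'c'de'f' + a'b'ce'f + acde'f' + ab'cef + abc'd'e'

11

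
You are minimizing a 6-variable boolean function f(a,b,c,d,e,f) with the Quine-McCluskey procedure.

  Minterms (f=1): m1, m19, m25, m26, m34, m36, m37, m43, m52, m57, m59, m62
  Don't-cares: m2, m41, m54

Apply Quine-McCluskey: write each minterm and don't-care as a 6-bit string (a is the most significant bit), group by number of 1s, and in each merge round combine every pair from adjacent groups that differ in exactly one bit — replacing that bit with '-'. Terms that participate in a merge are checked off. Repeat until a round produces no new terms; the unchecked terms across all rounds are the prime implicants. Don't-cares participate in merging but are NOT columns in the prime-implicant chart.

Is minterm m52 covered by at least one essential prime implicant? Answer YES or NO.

Round 0: 000001 000010✓ 010011 011001✓ 011010 100010✓ 100100✓ 100101✓ 101001✓ 101011✓ 110100✓ 110110✓ 111001✓ 111011✓ 111110✓
Round 1: -00010 -11001 1-0100 1-1001✓ 1-1011✓ 10010- 1010-1✓ 11-110 1101-0 1110-1✓
Round 2: 1-10-1
PIs = {-00010, -11001, 000001, 010011, 011010, 1-0100, 1-10-1, 10010-, 11-110, 1101-0}
Coverage chart:
  m1: 000001 ←essential
  m19: 010011 ←essential
  m25: -11001 ←essential
  m26: 011010 ←essential
  m34: -00010 ←essential
  m36: 1-0100,10010-
  m37: 10010- ←essential
  m43: 1-10-1 ←essential
  m52: 1-0100,1101-0
  m57: -11001,1-10-1
  m59: 1-10-1 ←essential
  m62: 11-110 ←essential
Essential: -00010, -11001, 000001, 010011, 011010, 1-10-1, 10010-, 11-110

NO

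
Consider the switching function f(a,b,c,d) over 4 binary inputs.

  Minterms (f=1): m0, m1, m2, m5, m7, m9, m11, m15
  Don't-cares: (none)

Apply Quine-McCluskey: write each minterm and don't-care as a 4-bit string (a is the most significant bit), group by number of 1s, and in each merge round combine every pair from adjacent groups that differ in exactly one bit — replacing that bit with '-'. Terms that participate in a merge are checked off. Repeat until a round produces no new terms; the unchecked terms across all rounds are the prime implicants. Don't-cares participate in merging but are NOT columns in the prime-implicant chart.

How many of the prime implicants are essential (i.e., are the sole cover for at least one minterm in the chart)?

Round 0: 0000✓ 0001✓ 0010✓ 0101✓ 0111✓ 1001✓ 1011✓ 1111✓
Round 1: -001 -111 0-01 00-0 000- 01-1 1-11 10-1
PIs = {-001, -111, 0-01, 00-0, 000-, 01-1, 1-11, 10-1}
Coverage chart:
  m0: 00-0,000-
  m1: -001,0-01,000-
  m2: 00-0 ←essential
  m5: 0-01,01-1
  m7: -111,01-1
  m9: -001,10-1
  m11: 1-11,10-1
  m15: -111,1-11
Essential: 00-0

1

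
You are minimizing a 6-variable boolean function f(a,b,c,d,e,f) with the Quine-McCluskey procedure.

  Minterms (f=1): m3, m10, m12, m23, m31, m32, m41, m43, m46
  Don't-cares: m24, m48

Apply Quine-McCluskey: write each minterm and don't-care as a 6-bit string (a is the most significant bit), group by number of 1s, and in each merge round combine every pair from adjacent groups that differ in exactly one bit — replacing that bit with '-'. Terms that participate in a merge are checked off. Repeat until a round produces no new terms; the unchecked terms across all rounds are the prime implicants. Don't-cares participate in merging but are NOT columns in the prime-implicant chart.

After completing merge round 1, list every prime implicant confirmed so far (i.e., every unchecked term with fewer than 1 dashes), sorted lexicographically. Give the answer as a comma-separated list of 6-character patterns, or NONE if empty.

000011, 001010, 001100, 011000, 101110

[col 0] 000011, 001010, 001100, 010111*, 011000, 011111*, 100000*, 101001*, 101011*, 101110, 110000*
[col 1] 01-111, 1-0000, 1010-1
Prime implicants: 000011, 001010, 001100, 01-111, 011000, 1-0000, 1010-1, 101110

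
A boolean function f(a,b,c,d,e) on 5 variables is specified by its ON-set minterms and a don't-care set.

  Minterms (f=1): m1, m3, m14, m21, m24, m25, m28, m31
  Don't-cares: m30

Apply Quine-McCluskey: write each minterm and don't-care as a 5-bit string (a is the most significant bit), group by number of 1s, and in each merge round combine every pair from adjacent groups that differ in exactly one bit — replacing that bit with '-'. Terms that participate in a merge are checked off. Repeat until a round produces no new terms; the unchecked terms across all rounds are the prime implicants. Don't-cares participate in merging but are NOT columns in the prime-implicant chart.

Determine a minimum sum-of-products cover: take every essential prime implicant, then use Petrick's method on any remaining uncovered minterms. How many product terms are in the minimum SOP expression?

6

Round 0: 00001✓ 00011✓ 01110✓ 10101 11000✓ 11001✓ 11100✓ 11110✓ 11111✓
Round 1: -1110 000-1 11-00 1100- 111-0 1111-
PIs = {-1110, 000-1, 10101, 11-00, 1100-, 111-0, 1111-}
Coverage chart:
  m1: 000-1 ←essential
  m3: 000-1 ←essential
  m14: -1110 ←essential
  m21: 10101 ←essential
  m24: 11-00,1100-
  m25: 1100- ←essential
  m28: 11-00,111-0
  m31: 1111- ←essential
Essential: -1110, 000-1, 10101, 1100-, 1111-
Petrick residual → 11-00
Min cover (6 terms): bcde' + a'b'c'e + ab'cd'e + abd'e' + abc'd' + abcd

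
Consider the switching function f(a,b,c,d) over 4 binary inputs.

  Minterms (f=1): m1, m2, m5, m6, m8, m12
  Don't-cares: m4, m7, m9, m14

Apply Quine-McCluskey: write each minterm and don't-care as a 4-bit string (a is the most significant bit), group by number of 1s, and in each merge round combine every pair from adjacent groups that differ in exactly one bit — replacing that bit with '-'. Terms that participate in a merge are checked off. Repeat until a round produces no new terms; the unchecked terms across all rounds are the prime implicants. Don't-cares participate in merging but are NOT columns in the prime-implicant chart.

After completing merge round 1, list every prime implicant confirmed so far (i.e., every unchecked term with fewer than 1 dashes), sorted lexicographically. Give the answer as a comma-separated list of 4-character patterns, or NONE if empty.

NONE

[col 0] 0001*, 0010*, 0100*, 0101*, 0110*, 0111*, 1000*, 1001*, 1100*, 1110*
[col 1] -001, -100*, -110*, 0-01, 0-10, 01-0*, 01-1*, 010-*, 011-*, 1-00, 100-, 11-0*
[col 2] -1-0, 01--
Prime implicants: -001, -1-0, 0-01, 0-10, 01--, 1-00, 100-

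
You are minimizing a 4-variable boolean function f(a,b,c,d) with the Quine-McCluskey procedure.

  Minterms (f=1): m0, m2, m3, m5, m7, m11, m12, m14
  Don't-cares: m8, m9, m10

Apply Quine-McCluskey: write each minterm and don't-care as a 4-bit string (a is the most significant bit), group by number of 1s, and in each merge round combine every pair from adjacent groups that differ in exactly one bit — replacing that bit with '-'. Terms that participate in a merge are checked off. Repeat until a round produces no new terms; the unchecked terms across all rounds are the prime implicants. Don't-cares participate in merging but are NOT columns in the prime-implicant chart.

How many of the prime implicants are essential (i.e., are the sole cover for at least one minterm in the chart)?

3

Round 0: 0000✓ 0010✓ 0011✓ 0101✓ 0111✓ 1000✓ 1001✓ 1010✓ 1011✓ 1100✓ 1110✓
Round 1: -000✓ -010✓ -011✓ 0-11 00-0✓ 001-✓ 01-1 1-00✓ 1-10✓ 10-0✓ 10-1✓ 100-✓ 101-✓ 11-0✓
Round 2: -0-0 -01- 1--0 10--
PIs = {-0-0, -01-, 0-11, 01-1, 1--0, 10--}
Coverage chart:
  m0: -0-0 ←essential
  m2: -0-0,-01-
  m3: -01-,0-11
  m5: 01-1 ←essential
  m7: 0-11,01-1
  m11: -01-,10--
  m12: 1--0 ←essential
  m14: 1--0 ←essential
Essential: -0-0, 01-1, 1--0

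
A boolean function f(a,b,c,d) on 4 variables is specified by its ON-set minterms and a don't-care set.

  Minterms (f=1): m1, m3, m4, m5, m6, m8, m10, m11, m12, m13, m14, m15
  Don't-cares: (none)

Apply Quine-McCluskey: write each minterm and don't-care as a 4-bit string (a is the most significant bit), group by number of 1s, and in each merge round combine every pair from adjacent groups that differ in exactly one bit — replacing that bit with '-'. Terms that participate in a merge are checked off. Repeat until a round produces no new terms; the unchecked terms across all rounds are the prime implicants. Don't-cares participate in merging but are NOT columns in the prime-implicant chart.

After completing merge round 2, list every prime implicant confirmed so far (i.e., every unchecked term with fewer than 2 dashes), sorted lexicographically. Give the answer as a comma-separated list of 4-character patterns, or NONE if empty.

size-2^0 implicants → 0001(✓)  0011(✓)  0100(✓)  0101(✓)  0110(✓)  1000(✓)  1010(✓)  1011(✓)  1100(✓)  1101(✓)  1110(✓)  1111(✓)
size-2^1 implicants → -011  -100(✓)  -101(✓)  -110(✓)  0-01  00-1  01-0(✓)  010-(✓)  1-00(✓)  1-10(✓)  1-11(✓)  10-0(✓)  101-(✓)  11-0(✓)  11-1(✓)  110-(✓)  111-(✓)
size-2^2 implicants → -1-0  -10-  1--0  1-1-  11--
Unchecked terms (primes): -011, -1-0, -10-, 0-01, 00-1, 1--0, 1-1-, 11--

-011, 0-01, 00-1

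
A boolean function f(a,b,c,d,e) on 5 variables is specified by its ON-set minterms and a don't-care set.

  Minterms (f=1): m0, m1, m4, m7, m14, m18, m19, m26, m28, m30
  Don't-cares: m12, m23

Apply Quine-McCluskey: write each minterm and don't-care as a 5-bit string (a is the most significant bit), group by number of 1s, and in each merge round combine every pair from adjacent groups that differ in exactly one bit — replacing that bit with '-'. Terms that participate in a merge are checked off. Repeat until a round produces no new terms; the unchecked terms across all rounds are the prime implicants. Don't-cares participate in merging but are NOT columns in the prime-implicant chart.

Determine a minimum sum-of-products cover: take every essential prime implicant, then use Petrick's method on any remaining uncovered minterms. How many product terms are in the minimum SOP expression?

6

[col 0] 00000*, 00001*, 00100*, 00111*, 01100*, 01110*, 10010*, 10011*, 10111*, 11010*, 11100*, 11110*
[col 1] -0111, -1100*, -1110*, 0-100, 00-00, 0000-, 011-0*, 1-010, 10-11, 1001-, 11-10, 111-0*
[col 2] -11-0
Prime implicants: -0111, -11-0, 0-100, 00-00, 0000-, 1-010, 10-11, 1001-, 11-10
PI chart (minterm → PIs covering it):
  0 | 00-00,0000-
  1 | 0000-  (sole → essential)
  4 | 0-100,00-00
  7 | -0111  (sole → essential)
  14 | -11-0  (sole → essential)
  18 | 1-010,1001-
  19 | 10-11,1001-
  26 | 1-010,11-10
  28 | -11-0  (sole → essential)
  30 | -11-0,11-10
Essential prime implicants: -0111, -11-0, 0000-
Petrick residual → 0-100, 1-010, 10-11
Minimum SOP uses 6 PIs: b'cde + bce' + a'cd'e' + a'b'c'd' + ac'de' + ab'de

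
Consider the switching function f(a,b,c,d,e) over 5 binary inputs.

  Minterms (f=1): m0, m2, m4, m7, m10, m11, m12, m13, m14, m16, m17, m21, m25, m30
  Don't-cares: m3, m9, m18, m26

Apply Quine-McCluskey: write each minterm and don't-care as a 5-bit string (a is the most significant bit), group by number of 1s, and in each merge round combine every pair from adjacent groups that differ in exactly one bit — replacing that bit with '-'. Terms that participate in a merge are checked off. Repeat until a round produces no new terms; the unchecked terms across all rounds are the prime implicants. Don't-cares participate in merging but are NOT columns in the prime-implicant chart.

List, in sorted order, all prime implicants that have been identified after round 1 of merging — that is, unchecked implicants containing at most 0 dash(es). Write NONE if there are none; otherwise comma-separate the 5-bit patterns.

size-2^0 implicants → 00000(✓)  00010(✓)  00011(✓)  00100(✓)  00111(✓)  01001(✓)  01010(✓)  01011(✓)  01100(✓)  01101(✓)  01110(✓)  10000(✓)  10001(✓)  10010(✓)  10101(✓)  11001(✓)  11010(✓)  11110(✓)
size-2^1 implicants → -0000(✓)  -0010(✓)  -1001  -1010(✓)  -1110(✓)  0-010(✓)  0-011(✓)  0-100  00-00  00-11  000-0(✓)  0001-(✓)  01-01  01-10(✓)  010-1  0101-(✓)  011-0  0110-  1-001  1-010(✓)  10-01  100-0(✓)  1000-  11-10(✓)
size-2^2 implicants → --010  -00-0  -1-10  0-01-
Unchecked terms (primes): --010, -00-0, -1-10, -1001, 0-01-, 0-100, 00-00, 00-11, 01-01, 010-1, 011-0, 0110-, 1-001, 10-01, 1000-

NONE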